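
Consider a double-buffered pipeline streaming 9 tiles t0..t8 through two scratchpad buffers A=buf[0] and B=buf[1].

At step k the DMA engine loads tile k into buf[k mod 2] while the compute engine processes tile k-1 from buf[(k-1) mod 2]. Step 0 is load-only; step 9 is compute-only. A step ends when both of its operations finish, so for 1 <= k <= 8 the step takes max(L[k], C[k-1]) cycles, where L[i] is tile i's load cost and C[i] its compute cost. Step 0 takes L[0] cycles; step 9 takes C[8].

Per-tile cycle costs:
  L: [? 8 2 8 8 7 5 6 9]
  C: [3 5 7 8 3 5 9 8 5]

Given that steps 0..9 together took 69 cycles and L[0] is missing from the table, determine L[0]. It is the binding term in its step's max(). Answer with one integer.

step 0 | dur = L[0]=? = L[0]  (unknown; binding)
step 1 | dur = max(L[1]=8, C[0]=3) = 8
step 2 | dur = max(L[2]=2, C[1]=5) = 5
step 3 | dur = max(L[3]=8, C[2]=7) = 8
step 4 | dur = max(L[4]=8, C[3]=8) = 8
step 5 | dur = max(L[5]=7, C[4]=3) = 7
step 6 | dur = max(L[6]=5, C[5]=5) = 5
step 7 | dur = max(L[7]=6, C[6]=9) = 9
step 8 | dur = max(L[8]=9, C[7]=8) = 9
step 9 | dur = C[8]=5 = 5
sum of known step durations = 64
dur[0] = total - known = 69 - 64 = 5
L[0] is the binding max in step 0, so L[0] = dur[0] = 5

L[0] = 5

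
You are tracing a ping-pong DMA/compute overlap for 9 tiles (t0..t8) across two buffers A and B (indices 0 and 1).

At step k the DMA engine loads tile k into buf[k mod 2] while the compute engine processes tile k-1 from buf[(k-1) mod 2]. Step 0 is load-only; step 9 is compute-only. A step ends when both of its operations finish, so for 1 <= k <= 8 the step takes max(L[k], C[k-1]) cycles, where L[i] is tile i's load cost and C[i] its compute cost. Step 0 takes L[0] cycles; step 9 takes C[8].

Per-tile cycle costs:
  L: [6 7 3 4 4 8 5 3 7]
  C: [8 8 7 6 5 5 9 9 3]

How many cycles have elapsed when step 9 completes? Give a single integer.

end_cycle[9] = 69

step 0: L[0]=6 → dur=6, Σ=6 | A=load:t0 B=idle [load-only]
step 1: L[1]=7 C[0]=8 → dur=8, Σ=14 | A=compute:t0 B=load:t1 [compute-bound]
step 2: L[2]=3 C[1]=8 → dur=8, Σ=22 | A=load:t2 B=compute:t1 [compute-bound]
step 3: L[3]=4 C[2]=7 → dur=7, Σ=29 | A=compute:t2 B=load:t3 [compute-bound]
step 4: L[4]=4 C[3]=6 → dur=6, Σ=35 | A=load:t4 B=compute:t3 [compute-bound]
step 5: L[5]=8 C[4]=5 → dur=8, Σ=43 | A=compute:t4 B=load:t5 [load-bound]
step 6: L[6]=5 C[5]=5 → dur=5, Σ=48 | A=load:t6 B=compute:t5 [tied]
step 7: L[7]=3 C[6]=9 → dur=9, Σ=57 | A=compute:t6 B=load:t7 [compute-bound]
step 8: L[8]=7 C[7]=9 → dur=9, Σ=66 | A=load:t8 B=compute:t7 [compute-bound]
step 9: C[8]=3 → dur=3, Σ=69 | A=compute:t8 B=idle [compute-only]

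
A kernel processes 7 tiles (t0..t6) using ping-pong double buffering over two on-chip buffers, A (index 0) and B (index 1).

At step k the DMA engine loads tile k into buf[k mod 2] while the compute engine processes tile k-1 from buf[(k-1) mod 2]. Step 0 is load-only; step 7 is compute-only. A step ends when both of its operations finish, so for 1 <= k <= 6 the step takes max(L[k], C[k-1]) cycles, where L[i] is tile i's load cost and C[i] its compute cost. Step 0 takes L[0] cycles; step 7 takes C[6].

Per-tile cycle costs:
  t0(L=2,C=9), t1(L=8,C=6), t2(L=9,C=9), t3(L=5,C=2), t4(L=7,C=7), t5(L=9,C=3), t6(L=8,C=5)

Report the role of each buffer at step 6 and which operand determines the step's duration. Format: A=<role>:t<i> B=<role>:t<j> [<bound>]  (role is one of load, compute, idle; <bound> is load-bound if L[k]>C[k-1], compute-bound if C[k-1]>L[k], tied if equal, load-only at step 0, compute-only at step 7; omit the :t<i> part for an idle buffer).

k=0 load=t0/2c comp=- wait=2 total=2
k=1 load=t1/8c comp=t0/9c wait=9 total=11
k=2 load=t2/9c comp=t1/6c wait=9 total=20
k=3 load=t3/5c comp=t2/9c wait=9 total=29
k=4 load=t4/7c comp=t3/2c wait=7 total=36
k=5 load=t5/9c comp=t4/7c wait=9 total=45
k=6 load=t6/8c comp=t5/3c wait=8 total=53
k=7 load=- comp=t6/5c wait=5 total=58

step 6: A=load:t6 B=compute:t5 [load-bound]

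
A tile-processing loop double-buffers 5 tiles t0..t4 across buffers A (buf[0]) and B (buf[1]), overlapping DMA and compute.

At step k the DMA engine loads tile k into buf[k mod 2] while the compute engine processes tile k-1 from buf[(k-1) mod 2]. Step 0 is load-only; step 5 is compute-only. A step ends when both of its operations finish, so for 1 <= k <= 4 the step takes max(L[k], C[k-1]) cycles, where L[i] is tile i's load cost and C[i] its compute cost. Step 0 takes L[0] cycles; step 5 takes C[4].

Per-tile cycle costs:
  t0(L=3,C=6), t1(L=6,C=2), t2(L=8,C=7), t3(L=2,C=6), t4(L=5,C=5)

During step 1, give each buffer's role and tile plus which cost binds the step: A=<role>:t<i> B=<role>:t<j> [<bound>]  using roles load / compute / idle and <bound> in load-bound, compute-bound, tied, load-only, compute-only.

step 1: A=compute:t0 B=load:t1 [tied]

[0] DMA t0→A (3c) ∥ CU idle ⇒ 3c, clock 3
[1] DMA t1→B (6c) ∥ CU A:t0 (6c) ⇒ 6c, clock 9
[2] DMA t2→A (8c) ∥ CU B:t1 (2c) ⇒ 8c, clock 17
[3] DMA t3→B (2c) ∥ CU A:t2 (7c) ⇒ 7c, clock 24
[4] DMA t4→A (5c) ∥ CU B:t3 (6c) ⇒ 6c, clock 30
[5] DMA idle ∥ CU A:t4 (5c) ⇒ 5c, clock 35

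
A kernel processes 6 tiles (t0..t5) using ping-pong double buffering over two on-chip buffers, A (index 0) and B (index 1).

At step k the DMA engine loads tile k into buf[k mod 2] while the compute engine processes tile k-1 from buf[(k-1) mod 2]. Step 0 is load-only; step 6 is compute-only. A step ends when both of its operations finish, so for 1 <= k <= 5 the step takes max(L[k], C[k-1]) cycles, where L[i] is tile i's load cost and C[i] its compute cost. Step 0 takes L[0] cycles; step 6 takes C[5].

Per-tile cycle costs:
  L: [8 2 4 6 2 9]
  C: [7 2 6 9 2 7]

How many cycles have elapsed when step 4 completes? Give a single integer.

  0. 8=8c; end=8; A:t0 B:-
  1. max(2,7)=7c; end=15; A:t0 B:t1
  2. max(4,2)=4c; end=19; A:t2 B:t1
  3. max(6,6)=6c; end=25; A:t2 B:t3
  4. max(2,9)=9c; end=34; A:t4 B:t3
  5. max(9,2)=9c; end=43; A:t4 B:t5
  6. 7=7c; end=50; A:t4 B:t5

end_cycle[4] = 34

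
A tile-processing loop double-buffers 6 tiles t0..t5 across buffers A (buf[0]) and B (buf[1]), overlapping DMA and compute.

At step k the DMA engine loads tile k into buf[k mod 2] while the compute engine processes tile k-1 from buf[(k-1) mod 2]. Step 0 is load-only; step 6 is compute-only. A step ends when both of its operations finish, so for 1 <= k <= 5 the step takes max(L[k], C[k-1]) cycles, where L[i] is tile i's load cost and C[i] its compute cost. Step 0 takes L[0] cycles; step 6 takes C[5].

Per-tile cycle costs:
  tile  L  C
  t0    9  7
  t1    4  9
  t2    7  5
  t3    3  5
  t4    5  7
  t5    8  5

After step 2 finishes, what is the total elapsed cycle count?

end_cycle[2] = 25

k=0 load=t0/9c comp=- wait=9 total=9
k=1 load=t1/4c comp=t0/7c wait=7 total=16
k=2 load=t2/7c comp=t1/9c wait=9 total=25
k=3 load=t3/3c comp=t2/5c wait=5 total=30
k=4 load=t4/5c comp=t3/5c wait=5 total=35
k=5 load=t5/8c comp=t4/7c wait=8 total=43
k=6 load=- comp=t5/5c wait=5 total=48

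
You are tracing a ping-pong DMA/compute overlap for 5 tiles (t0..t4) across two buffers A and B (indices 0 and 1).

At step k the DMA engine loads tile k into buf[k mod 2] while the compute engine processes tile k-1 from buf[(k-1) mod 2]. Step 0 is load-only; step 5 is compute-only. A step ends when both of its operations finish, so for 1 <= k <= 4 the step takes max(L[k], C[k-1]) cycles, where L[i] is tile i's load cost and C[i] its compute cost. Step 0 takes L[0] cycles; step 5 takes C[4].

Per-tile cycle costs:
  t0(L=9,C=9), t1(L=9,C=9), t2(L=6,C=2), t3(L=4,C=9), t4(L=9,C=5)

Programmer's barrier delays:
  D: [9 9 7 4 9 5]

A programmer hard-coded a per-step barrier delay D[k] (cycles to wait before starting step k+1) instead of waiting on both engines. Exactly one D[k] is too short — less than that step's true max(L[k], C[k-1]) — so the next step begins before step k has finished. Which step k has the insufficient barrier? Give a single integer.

[0] required=L[0]=9=9 vs D=9 ok
[1] required=max(L[1]=9,C[0]=9)=9 vs D=9 ok
[2] required=max(L[2]=6,C[1]=9)=9 vs D=7 SHORT
[3] required=max(L[3]=4,C[2]=2)=4 vs D=4 ok
[4] required=max(L[4]=9,C[3]=9)=9 vs D=9 ok
[5] required=C[4]=5=5 vs D=5 ok

hazard at step 2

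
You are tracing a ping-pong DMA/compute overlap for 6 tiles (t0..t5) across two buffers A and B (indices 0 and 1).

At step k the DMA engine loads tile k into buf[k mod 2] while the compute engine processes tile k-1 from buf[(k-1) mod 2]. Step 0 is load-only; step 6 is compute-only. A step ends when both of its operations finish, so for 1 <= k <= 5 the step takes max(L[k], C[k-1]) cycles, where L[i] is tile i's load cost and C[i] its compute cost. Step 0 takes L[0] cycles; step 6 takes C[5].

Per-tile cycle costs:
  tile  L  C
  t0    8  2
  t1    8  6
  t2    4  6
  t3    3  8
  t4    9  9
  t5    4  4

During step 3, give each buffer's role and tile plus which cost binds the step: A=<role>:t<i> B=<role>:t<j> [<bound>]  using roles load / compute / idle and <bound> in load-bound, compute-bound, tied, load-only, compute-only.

step 0: L[0]=8 → dur=8, Σ=8 | A=load:t0 B=idle [load-only]
step 1: L[1]=8 C[0]=2 → dur=8, Σ=16 | A=compute:t0 B=load:t1 [load-bound]
step 2: L[2]=4 C[1]=6 → dur=6, Σ=22 | A=load:t2 B=compute:t1 [compute-bound]
step 3: L[3]=3 C[2]=6 → dur=6, Σ=28 | A=compute:t2 B=load:t3 [compute-bound]
step 4: L[4]=9 C[3]=8 → dur=9, Σ=37 | A=load:t4 B=compute:t3 [load-bound]
step 5: L[5]=4 C[4]=9 → dur=9, Σ=46 | A=compute:t4 B=load:t5 [compute-bound]
step 6: C[5]=4 → dur=4, Σ=50 | A=idle B=compute:t5 [compute-only]

step 3: A=compute:t2 B=load:t3 [compute-bound]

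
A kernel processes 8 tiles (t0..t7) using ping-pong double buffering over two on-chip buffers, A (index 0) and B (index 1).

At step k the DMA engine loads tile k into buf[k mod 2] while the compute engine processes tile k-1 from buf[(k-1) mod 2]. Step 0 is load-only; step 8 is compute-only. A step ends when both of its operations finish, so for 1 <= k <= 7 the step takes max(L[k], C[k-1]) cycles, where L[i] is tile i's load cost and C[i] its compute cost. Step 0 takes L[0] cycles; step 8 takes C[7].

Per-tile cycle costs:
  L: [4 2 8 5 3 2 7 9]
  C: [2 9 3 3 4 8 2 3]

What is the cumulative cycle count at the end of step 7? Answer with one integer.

  0. 4=4c; end=4; A:t0 B:-
  1. max(2,2)=2c; end=6; A:t0 B:t1
  2. max(8,9)=9c; end=15; A:t2 B:t1
  3. max(5,3)=5c; end=20; A:t2 B:t3
  4. max(3,3)=3c; end=23; A:t4 B:t3
  5. max(2,4)=4c; end=27; A:t4 B:t5
  6. max(7,8)=8c; end=35; A:t6 B:t5
  7. max(9,2)=9c; end=44; A:t6 B:t7
  8. 3=3c; end=47; A:t6 B:t7

end_cycle[7] = 44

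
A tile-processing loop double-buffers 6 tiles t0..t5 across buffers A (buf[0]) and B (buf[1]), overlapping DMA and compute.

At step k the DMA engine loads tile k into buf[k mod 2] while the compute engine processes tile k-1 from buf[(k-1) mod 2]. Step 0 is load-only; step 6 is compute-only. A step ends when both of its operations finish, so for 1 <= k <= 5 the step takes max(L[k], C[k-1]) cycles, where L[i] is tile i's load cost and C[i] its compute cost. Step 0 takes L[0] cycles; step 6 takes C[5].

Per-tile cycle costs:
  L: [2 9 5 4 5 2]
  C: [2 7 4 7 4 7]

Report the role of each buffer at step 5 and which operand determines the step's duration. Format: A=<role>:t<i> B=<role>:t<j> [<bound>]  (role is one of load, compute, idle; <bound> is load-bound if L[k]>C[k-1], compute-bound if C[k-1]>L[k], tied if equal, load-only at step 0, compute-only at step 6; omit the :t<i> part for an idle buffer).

step 5: A=compute:t4 B=load:t5 [compute-bound]

[0] DMA t0→A (2c) ∥ CU idle ⇒ 2c, clock 2
[1] DMA t1→B (9c) ∥ CU A:t0 (2c) ⇒ 9c, clock 11
[2] DMA t2→A (5c) ∥ CU B:t1 (7c) ⇒ 7c, clock 18
[3] DMA t3→B (4c) ∥ CU A:t2 (4c) ⇒ 4c, clock 22
[4] DMA t4→A (5c) ∥ CU B:t3 (7c) ⇒ 7c, clock 29
[5] DMA t5→B (2c) ∥ CU A:t4 (4c) ⇒ 4c, clock 33
[6] DMA idle ∥ CU B:t5 (7c) ⇒ 7c, clock 40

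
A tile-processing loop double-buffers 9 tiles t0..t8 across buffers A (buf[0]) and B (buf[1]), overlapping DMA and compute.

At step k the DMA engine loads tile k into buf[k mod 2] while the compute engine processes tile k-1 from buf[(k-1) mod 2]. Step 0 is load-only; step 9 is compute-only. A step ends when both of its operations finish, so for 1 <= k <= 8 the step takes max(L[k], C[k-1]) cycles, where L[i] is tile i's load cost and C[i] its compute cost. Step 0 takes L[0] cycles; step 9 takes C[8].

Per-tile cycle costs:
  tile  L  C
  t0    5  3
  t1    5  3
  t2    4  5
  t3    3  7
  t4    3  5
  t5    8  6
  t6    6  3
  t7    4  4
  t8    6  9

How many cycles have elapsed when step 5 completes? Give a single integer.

end_cycle[5] = 34

  0. 5=5c; end=5; A:t0 B:-
  1. max(5,3)=5c; end=10; A:t0 B:t1
  2. max(4,3)=4c; end=14; A:t2 B:t1
  3. max(3,5)=5c; end=19; A:t2 B:t3
  4. max(3,7)=7c; end=26; A:t4 B:t3
  5. max(8,5)=8c; end=34; A:t4 B:t5
  6. max(6,6)=6c; end=40; A:t6 B:t5
  7. max(4,3)=4c; end=44; A:t6 B:t7
  8. max(6,4)=6c; end=50; A:t8 B:t7
  9. 9=9c; end=59; A:t8 B:t7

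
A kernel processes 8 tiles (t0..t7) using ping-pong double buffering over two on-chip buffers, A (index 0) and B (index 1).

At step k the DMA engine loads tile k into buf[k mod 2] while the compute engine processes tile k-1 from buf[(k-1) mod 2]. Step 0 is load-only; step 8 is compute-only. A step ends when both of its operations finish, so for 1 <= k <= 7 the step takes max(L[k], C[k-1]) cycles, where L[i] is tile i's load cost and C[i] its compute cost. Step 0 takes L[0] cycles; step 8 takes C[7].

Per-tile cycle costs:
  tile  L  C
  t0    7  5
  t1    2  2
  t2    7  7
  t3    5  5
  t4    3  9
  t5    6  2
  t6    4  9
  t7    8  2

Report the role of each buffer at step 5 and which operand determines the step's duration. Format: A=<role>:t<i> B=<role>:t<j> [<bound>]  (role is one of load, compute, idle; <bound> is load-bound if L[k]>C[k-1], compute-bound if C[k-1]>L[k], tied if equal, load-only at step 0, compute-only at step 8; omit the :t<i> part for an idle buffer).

k=0 load=t0/7c comp=- wait=7 total=7
k=1 load=t1/2c comp=t0/5c wait=5 total=12
k=2 load=t2/7c comp=t1/2c wait=7 total=19
k=3 load=t3/5c comp=t2/7c wait=7 total=26
k=4 load=t4/3c comp=t3/5c wait=5 total=31
k=5 load=t5/6c comp=t4/9c wait=9 total=40
k=6 load=t6/4c comp=t5/2c wait=4 total=44
k=7 load=t7/8c comp=t6/9c wait=9 total=53
k=8 load=- comp=t7/2c wait=2 total=55

step 5: A=compute:t4 B=load:t5 [compute-bound]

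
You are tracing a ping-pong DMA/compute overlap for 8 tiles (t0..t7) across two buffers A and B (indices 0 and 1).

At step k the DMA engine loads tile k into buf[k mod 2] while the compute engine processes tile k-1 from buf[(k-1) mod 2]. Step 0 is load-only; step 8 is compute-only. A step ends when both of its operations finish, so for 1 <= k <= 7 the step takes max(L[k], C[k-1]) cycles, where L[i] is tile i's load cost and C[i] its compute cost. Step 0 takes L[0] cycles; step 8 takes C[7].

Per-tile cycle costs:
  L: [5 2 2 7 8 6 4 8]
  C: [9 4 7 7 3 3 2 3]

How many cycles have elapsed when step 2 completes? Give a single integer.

end_cycle[2] = 18

  0. 5=5c; end=5; A:t0 B:-
  1. max(2,9)=9c; end=14; A:t0 B:t1
  2. max(2,4)=4c; end=18; A:t2 B:t1
  3. max(7,7)=7c; end=25; A:t2 B:t3
  4. max(8,7)=8c; end=33; A:t4 B:t3
  5. max(6,3)=6c; end=39; A:t4 B:t5
  6. max(4,3)=4c; end=43; A:t6 B:t5
  7. max(8,2)=8c; end=51; A:t6 B:t7
  8. 3=3c; end=54; A:t6 B:t7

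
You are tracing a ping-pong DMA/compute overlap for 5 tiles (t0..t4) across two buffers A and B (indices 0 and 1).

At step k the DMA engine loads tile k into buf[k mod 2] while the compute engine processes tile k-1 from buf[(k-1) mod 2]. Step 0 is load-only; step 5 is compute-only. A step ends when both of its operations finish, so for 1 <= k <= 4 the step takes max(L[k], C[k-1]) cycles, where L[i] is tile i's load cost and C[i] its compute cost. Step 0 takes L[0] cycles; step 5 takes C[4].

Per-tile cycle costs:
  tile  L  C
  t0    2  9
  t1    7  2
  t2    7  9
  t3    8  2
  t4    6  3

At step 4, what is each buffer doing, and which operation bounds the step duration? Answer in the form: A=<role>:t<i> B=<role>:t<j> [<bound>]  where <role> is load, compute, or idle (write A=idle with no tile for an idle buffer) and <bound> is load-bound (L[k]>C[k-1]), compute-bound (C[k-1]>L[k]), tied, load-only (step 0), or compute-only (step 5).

[0] DMA t0→A (2c) ∥ CU idle ⇒ 2c, clock 2
[1] DMA t1→B (7c) ∥ CU A:t0 (9c) ⇒ 9c, clock 11
[2] DMA t2→A (7c) ∥ CU B:t1 (2c) ⇒ 7c, clock 18
[3] DMA t3→B (8c) ∥ CU A:t2 (9c) ⇒ 9c, clock 27
[4] DMA t4→A (6c) ∥ CU B:t3 (2c) ⇒ 6c, clock 33
[5] DMA idle ∥ CU A:t4 (3c) ⇒ 3c, clock 36

step 4: A=load:t4 B=compute:t3 [load-bound]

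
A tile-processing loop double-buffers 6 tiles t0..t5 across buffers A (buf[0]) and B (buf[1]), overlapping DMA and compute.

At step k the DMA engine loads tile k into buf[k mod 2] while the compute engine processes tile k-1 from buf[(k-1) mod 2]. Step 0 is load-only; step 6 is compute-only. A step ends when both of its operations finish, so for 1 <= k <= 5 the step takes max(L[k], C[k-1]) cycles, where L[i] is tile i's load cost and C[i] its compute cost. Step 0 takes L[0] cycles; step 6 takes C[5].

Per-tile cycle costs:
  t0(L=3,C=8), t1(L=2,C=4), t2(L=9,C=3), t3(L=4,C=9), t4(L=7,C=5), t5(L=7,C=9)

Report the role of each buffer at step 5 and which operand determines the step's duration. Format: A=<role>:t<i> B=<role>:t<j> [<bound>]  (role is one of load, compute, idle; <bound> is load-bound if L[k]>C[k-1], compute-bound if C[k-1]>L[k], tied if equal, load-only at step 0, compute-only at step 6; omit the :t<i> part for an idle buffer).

[0] DMA t0→A (3c) ∥ CU idle ⇒ 3c, clock 3
[1] DMA t1→B (2c) ∥ CU A:t0 (8c) ⇒ 8c, clock 11
[2] DMA t2→A (9c) ∥ CU B:t1 (4c) ⇒ 9c, clock 20
[3] DMA t3→B (4c) ∥ CU A:t2 (3c) ⇒ 4c, clock 24
[4] DMA t4→A (7c) ∥ CU B:t3 (9c) ⇒ 9c, clock 33
[5] DMA t5→B (7c) ∥ CU A:t4 (5c) ⇒ 7c, clock 40
[6] DMA idle ∥ CU B:t5 (9c) ⇒ 9c, clock 49

step 5: A=compute:t4 B=load:t5 [load-bound]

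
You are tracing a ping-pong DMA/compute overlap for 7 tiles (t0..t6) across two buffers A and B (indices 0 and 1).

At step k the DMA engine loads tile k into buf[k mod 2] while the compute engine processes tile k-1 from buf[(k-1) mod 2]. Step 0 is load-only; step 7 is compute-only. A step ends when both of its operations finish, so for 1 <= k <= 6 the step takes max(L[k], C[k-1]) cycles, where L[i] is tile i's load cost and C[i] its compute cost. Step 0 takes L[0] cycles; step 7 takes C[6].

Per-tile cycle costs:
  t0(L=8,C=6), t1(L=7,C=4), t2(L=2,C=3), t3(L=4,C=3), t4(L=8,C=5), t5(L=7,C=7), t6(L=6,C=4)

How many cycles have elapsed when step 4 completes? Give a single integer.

end_cycle[4] = 31

step 0: L[0]=8 → dur=8, Σ=8 | A=load:t0 B=idle [load-only]
step 1: L[1]=7 C[0]=6 → dur=7, Σ=15 | A=compute:t0 B=load:t1 [load-bound]
step 2: L[2]=2 C[1]=4 → dur=4, Σ=19 | A=load:t2 B=compute:t1 [compute-bound]
step 3: L[3]=4 C[2]=3 → dur=4, Σ=23 | A=compute:t2 B=load:t3 [load-bound]
step 4: L[4]=8 C[3]=3 → dur=8, Σ=31 | A=load:t4 B=compute:t3 [load-bound]
step 5: L[5]=7 C[4]=5 → dur=7, Σ=38 | A=compute:t4 B=load:t5 [load-bound]
step 6: L[6]=6 C[5]=7 → dur=7, Σ=45 | A=load:t6 B=compute:t5 [compute-bound]
step 7: C[6]=4 → dur=4, Σ=49 | A=compute:t6 B=idle [compute-only]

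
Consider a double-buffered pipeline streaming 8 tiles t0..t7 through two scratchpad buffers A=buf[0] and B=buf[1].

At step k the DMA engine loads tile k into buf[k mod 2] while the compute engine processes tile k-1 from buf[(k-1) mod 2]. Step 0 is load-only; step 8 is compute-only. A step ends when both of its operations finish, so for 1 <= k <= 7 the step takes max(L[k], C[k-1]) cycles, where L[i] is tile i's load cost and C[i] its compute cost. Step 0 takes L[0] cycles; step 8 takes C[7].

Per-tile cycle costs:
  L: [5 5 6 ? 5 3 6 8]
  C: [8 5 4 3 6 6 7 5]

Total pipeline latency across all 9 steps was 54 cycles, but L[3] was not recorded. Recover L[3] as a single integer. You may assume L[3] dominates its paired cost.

L[3] = 5

step 0: dur = L[0]=5 = 5
step 1: dur = max(L[1]=5, C[0]=8) = 8
step 2: dur = max(L[2]=6, C[1]=5) = 6
step 3: dur = max(L[3]=?, C[2]=4) = L[3]  (unknown; binding)
step 4: dur = max(L[4]=5, C[3]=3) = 5
step 5: dur = max(L[5]=3, C[4]=6) = 6
step 6: dur = max(L[6]=6, C[5]=6) = 6
step 7: dur = max(L[7]=8, C[6]=7) = 8
step 8: dur = C[7]=5 = 5
sum of known step durations = 49
dur[3] = total - known = 54 - 49 = 5
L[3] is the binding max in step 3, so L[3] = dur[3] = 5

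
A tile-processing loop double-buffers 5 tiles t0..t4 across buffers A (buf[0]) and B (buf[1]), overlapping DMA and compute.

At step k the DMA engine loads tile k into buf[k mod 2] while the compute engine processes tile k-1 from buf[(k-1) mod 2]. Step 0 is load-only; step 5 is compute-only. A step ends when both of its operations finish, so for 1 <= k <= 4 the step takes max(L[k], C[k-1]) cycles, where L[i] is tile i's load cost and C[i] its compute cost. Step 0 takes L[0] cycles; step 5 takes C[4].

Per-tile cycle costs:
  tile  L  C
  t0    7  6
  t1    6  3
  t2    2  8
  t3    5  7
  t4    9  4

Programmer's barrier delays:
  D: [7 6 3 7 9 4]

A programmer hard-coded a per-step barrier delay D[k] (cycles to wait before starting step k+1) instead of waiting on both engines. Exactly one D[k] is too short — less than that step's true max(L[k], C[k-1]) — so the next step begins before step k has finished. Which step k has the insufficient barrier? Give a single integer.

hazard at step 3

step 0: need L[0]=7 = 7; D[0]=7 ok
step 1: need max(L[1]=6,C[0]=6) = 6; D[1]=6 ok
step 2: need max(L[2]=2,C[1]=3) = 3; D[2]=3 ok
step 3: need max(L[3]=5,C[2]=8) = 8; D[3]=7 SHORT
step 4: need max(L[4]=9,C[3]=7) = 9; D[4]=9 ok
step 5: need C[4]=4 = 4; D[5]=4 ok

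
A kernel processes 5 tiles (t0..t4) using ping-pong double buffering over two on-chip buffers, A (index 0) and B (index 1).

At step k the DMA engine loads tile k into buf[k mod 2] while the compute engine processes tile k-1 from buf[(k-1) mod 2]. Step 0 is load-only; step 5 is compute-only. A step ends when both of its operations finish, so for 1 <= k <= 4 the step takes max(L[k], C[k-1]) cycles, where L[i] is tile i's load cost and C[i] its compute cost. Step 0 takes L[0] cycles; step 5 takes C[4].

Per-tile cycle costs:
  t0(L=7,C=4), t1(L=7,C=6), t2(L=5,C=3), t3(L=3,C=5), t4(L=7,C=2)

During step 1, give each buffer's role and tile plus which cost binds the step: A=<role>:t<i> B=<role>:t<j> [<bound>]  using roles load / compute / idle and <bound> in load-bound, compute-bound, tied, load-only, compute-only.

step 1: A=compute:t0 B=load:t1 [load-bound]

k=0 load=t0/7c comp=- wait=7 total=7
k=1 load=t1/7c comp=t0/4c wait=7 total=14
k=2 load=t2/5c comp=t1/6c wait=6 total=20
k=3 load=t3/3c comp=t2/3c wait=3 total=23
k=4 load=t4/7c comp=t3/5c wait=7 total=30
k=5 load=- comp=t4/2c wait=2 total=32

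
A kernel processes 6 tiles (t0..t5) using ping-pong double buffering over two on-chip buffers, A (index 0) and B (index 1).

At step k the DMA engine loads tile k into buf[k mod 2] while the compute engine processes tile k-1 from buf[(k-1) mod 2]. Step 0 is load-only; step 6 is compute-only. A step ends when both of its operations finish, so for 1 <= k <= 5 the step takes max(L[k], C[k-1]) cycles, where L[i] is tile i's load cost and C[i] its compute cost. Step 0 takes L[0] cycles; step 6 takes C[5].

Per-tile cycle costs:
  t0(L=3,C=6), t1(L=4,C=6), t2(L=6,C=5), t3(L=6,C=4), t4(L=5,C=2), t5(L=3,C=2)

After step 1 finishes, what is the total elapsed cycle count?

step 0: L[0]=3 → dur=3, Σ=3 | A=load:t0 B=idle [load-only]
step 1: L[1]=4 C[0]=6 → dur=6, Σ=9 | A=compute:t0 B=load:t1 [compute-bound]
step 2: L[2]=6 C[1]=6 → dur=6, Σ=15 | A=load:t2 B=compute:t1 [tied]
step 3: L[3]=6 C[2]=5 → dur=6, Σ=21 | A=compute:t2 B=load:t3 [load-bound]
step 4: L[4]=5 C[3]=4 → dur=5, Σ=26 | A=load:t4 B=compute:t3 [load-bound]
step 5: L[5]=3 C[4]=2 → dur=3, Σ=29 | A=compute:t4 B=load:t5 [load-bound]
step 6: C[5]=2 → dur=2, Σ=31 | A=idle B=compute:t5 [compute-only]

end_cycle[1] = 9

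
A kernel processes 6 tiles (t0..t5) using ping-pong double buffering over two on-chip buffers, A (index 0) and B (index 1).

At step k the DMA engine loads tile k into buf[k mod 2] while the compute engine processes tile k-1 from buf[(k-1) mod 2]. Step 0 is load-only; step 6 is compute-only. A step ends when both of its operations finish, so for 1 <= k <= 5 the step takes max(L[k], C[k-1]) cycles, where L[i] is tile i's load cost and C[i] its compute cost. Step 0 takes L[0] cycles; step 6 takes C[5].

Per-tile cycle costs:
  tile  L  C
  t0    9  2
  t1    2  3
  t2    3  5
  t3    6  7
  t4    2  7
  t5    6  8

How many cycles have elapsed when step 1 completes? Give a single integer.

[0] DMA t0→A (9c) ∥ CU idle ⇒ 9c, clock 9
[1] DMA t1→B (2c) ∥ CU A:t0 (2c) ⇒ 2c, clock 11
[2] DMA t2→A (3c) ∥ CU B:t1 (3c) ⇒ 3c, clock 14
[3] DMA t3→B (6c) ∥ CU A:t2 (5c) ⇒ 6c, clock 20
[4] DMA t4→A (2c) ∥ CU B:t3 (7c) ⇒ 7c, clock 27
[5] DMA t5→B (6c) ∥ CU A:t4 (7c) ⇒ 7c, clock 34
[6] DMA idle ∥ CU B:t5 (8c) ⇒ 8c, clock 42

end_cycle[1] = 11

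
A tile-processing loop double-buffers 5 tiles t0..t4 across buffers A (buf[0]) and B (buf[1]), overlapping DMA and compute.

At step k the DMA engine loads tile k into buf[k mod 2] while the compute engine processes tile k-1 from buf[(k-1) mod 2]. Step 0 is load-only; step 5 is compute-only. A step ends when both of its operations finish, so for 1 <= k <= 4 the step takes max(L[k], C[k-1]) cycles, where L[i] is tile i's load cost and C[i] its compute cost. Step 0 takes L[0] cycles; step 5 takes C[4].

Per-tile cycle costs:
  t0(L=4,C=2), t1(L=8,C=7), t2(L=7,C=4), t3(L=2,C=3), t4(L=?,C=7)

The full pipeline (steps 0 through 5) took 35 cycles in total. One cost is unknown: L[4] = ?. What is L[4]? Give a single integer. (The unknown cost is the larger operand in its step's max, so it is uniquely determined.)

L[4] = 5

step 0 → dur = L[0]=4 = 4
step 1 → dur = max(L[1]=8, C[0]=2) = 8
step 2 → dur = max(L[2]=7, C[1]=7) = 7
step 3 → dur = max(L[3]=2, C[2]=4) = 4
step 4 → dur = max(L[4]=?, C[3]=3) = L[4]  (unknown; binding)
step 5 → dur = C[4]=7 = 7
sum of known step durations = 30
dur[4] = total - known = 35 - 30 = 5
L[4] is the binding max in step 4, so L[4] = dur[4] = 5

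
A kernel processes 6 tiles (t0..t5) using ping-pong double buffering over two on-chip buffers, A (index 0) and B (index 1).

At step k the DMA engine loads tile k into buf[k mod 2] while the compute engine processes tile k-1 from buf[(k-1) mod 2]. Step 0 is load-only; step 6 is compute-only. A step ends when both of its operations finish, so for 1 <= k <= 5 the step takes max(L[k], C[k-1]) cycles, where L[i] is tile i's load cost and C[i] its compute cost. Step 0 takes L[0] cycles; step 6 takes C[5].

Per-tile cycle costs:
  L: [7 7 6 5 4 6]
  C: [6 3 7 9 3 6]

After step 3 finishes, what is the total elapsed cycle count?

  0. 7=7c; end=7; A:t0 B:-
  1. max(7,6)=7c; end=14; A:t0 B:t1
  2. max(6,3)=6c; end=20; A:t2 B:t1
  3. max(5,7)=7c; end=27; A:t2 B:t3
  4. max(4,9)=9c; end=36; A:t4 B:t3
  5. max(6,3)=6c; end=42; A:t4 B:t5
  6. 6=6c; end=48; A:t4 B:t5

end_cycle[3] = 27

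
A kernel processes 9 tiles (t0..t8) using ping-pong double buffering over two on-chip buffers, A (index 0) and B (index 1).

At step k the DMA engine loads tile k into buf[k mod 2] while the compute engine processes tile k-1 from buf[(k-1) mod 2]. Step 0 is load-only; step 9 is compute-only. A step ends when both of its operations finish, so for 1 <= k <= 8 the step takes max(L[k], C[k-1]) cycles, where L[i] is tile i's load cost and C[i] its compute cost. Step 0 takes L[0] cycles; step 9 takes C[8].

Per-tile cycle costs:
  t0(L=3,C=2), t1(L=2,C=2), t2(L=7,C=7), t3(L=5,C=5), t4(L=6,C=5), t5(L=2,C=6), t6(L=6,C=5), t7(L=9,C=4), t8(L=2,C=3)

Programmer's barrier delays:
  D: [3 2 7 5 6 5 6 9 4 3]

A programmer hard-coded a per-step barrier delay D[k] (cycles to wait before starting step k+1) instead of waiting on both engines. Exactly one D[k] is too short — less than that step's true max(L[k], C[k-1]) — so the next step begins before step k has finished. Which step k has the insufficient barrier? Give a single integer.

hazard at step 3

step 0: need L[0]=3 = 3; D[0]=3 ok
step 1: need max(L[1]=2,C[0]=2) = 2; D[1]=2 ok
step 2: need max(L[2]=7,C[1]=2) = 7; D[2]=7 ok
step 3: need max(L[3]=5,C[2]=7) = 7; D[3]=5 SHORT
step 4: need max(L[4]=6,C[3]=5) = 6; D[4]=6 ok
step 5: need max(L[5]=2,C[4]=5) = 5; D[5]=5 ok
step 6: need max(L[6]=6,C[5]=6) = 6; D[6]=6 ok
step 7: need max(L[7]=9,C[6]=5) = 9; D[7]=9 ok
step 8: need max(L[8]=2,C[7]=4) = 4; D[8]=4 ok
step 9: need C[8]=3 = 3; D[9]=3 ok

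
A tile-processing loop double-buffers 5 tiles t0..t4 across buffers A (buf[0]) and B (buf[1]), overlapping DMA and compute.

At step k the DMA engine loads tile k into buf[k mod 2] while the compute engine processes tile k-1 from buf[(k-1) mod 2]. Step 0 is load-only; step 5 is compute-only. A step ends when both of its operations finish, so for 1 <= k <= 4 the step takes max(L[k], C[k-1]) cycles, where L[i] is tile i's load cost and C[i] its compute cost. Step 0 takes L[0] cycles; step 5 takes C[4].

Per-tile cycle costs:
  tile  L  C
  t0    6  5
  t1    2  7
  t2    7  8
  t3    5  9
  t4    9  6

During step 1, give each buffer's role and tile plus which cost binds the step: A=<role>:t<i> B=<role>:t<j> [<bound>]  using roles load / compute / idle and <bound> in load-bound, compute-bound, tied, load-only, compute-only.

step 1: A=compute:t0 B=load:t1 [compute-bound]

[0] DMA t0→A (6c) ∥ CU idle ⇒ 6c, clock 6
[1] DMA t1→B (2c) ∥ CU A:t0 (5c) ⇒ 5c, clock 11
[2] DMA t2→A (7c) ∥ CU B:t1 (7c) ⇒ 7c, clock 18
[3] DMA t3→B (5c) ∥ CU A:t2 (8c) ⇒ 8c, clock 26
[4] DMA t4→A (9c) ∥ CU B:t3 (9c) ⇒ 9c, clock 35
[5] DMA idle ∥ CU A:t4 (6c) ⇒ 6c, clock 41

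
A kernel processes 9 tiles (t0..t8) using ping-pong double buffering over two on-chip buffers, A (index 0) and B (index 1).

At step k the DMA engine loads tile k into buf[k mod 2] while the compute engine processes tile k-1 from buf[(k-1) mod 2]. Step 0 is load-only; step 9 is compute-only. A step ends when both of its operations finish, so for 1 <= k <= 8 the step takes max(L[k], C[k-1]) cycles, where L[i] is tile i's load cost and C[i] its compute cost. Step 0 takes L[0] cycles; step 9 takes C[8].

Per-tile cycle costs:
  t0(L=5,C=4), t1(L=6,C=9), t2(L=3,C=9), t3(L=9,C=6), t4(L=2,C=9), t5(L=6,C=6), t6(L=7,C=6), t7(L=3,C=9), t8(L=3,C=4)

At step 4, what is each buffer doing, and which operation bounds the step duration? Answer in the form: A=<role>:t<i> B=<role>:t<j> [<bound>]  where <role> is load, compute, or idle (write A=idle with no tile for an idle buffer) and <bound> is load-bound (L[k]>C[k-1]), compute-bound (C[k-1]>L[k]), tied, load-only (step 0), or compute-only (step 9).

step 0: L[0]=5 → dur=5, Σ=5 | A=load:t0 B=idle [load-only]
step 1: L[1]=6 C[0]=4 → dur=6, Σ=11 | A=compute:t0 B=load:t1 [load-bound]
step 2: L[2]=3 C[1]=9 → dur=9, Σ=20 | A=load:t2 B=compute:t1 [compute-bound]
step 3: L[3]=9 C[2]=9 → dur=9, Σ=29 | A=compute:t2 B=load:t3 [tied]
step 4: L[4]=2 C[3]=6 → dur=6, Σ=35 | A=load:t4 B=compute:t3 [compute-bound]
step 5: L[5]=6 C[4]=9 → dur=9, Σ=44 | A=compute:t4 B=load:t5 [compute-bound]
step 6: L[6]=7 C[5]=6 → dur=7, Σ=51 | A=load:t6 B=compute:t5 [load-bound]
step 7: L[7]=3 C[6]=6 → dur=6, Σ=57 | A=compute:t6 B=load:t7 [compute-bound]
step 8: L[8]=3 C[7]=9 → dur=9, Σ=66 | A=load:t8 B=compute:t7 [compute-bound]
step 9: C[8]=4 → dur=4, Σ=70 | A=compute:t8 B=idle [compute-only]

step 4: A=load:t4 B=compute:t3 [compute-bound]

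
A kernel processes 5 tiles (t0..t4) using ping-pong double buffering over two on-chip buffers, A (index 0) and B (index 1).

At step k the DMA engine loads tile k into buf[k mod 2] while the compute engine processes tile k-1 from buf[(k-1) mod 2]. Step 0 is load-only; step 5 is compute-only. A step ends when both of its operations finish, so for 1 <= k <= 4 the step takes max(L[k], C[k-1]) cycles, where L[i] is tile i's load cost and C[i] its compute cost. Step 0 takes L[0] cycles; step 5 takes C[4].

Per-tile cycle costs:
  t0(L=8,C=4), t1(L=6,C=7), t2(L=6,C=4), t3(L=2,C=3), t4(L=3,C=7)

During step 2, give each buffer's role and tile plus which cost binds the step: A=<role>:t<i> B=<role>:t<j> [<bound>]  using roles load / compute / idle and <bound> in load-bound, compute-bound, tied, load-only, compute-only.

[0] DMA t0→A (8c) ∥ CU idle ⇒ 8c, clock 8
[1] DMA t1→B (6c) ∥ CU A:t0 (4c) ⇒ 6c, clock 14
[2] DMA t2→A (6c) ∥ CU B:t1 (7c) ⇒ 7c, clock 21
[3] DMA t3→B (2c) ∥ CU A:t2 (4c) ⇒ 4c, clock 25
[4] DMA t4→A (3c) ∥ CU B:t3 (3c) ⇒ 3c, clock 28
[5] DMA idle ∥ CU A:t4 (7c) ⇒ 7c, clock 35

step 2: A=load:t2 B=compute:t1 [compute-bound]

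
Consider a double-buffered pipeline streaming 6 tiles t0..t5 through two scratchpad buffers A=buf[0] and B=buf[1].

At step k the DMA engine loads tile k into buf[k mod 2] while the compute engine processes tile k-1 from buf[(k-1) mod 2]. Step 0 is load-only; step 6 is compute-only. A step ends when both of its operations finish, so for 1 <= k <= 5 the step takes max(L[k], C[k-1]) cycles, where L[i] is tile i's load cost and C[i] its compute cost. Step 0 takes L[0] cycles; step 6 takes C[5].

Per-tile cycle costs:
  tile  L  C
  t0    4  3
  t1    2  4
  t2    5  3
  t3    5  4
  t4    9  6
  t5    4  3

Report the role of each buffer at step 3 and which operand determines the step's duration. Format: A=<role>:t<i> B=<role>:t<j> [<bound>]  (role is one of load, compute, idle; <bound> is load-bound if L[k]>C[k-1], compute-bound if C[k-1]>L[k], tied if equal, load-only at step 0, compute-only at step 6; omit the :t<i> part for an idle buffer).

step 0: L[0]=4 → dur=4, Σ=4 | A=load:t0 B=idle [load-only]
step 1: L[1]=2 C[0]=3 → dur=3, Σ=7 | A=compute:t0 B=load:t1 [compute-bound]
step 2: L[2]=5 C[1]=4 → dur=5, Σ=12 | A=load:t2 B=compute:t1 [load-bound]
step 3: L[3]=5 C[2]=3 → dur=5, Σ=17 | A=compute:t2 B=load:t3 [load-bound]
step 4: L[4]=9 C[3]=4 → dur=9, Σ=26 | A=load:t4 B=compute:t3 [load-bound]
step 5: L[5]=4 C[4]=6 → dur=6, Σ=32 | A=compute:t4 B=load:t5 [compute-bound]
step 6: C[5]=3 → dur=3, Σ=35 | A=idle B=compute:t5 [compute-only]

step 3: A=compute:t2 B=load:t3 [load-bound]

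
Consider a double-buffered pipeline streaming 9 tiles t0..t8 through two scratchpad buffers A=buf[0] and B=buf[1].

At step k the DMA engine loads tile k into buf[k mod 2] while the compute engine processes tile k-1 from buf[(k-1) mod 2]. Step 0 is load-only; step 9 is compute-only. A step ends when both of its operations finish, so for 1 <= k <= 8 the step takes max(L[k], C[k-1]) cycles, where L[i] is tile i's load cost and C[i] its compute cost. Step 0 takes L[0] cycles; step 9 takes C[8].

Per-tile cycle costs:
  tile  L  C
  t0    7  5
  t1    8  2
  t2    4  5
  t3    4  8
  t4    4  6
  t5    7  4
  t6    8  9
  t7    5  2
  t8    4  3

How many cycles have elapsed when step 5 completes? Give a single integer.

k=0 load=t0/7c comp=- wait=7 total=7
k=1 load=t1/8c comp=t0/5c wait=8 total=15
k=2 load=t2/4c comp=t1/2c wait=4 total=19
k=3 load=t3/4c comp=t2/5c wait=5 total=24
k=4 load=t4/4c comp=t3/8c wait=8 total=32
k=5 load=t5/7c comp=t4/6c wait=7 total=39
k=6 load=t6/8c comp=t5/4c wait=8 total=47
k=7 load=t7/5c comp=t6/9c wait=9 total=56
k=8 load=t8/4c comp=t7/2c wait=4 total=60
k=9 load=- comp=t8/3c wait=3 total=63

end_cycle[5] = 39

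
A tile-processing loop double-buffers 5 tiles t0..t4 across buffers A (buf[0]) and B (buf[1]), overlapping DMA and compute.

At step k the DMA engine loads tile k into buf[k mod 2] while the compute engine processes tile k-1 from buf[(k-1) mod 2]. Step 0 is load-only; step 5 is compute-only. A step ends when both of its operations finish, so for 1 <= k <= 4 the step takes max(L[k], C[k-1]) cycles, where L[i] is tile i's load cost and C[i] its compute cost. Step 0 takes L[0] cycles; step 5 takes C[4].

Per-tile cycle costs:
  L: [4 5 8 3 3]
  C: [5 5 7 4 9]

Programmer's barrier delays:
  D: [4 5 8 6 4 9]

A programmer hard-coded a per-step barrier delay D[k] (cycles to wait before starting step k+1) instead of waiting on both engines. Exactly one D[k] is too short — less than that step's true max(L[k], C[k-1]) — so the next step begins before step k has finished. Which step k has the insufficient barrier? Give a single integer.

hazard at step 3

step 0: need L[0]=4 = 4; D[0]=4 ok
step 1: need max(L[1]=5,C[0]=5) = 5; D[1]=5 ok
step 2: need max(L[2]=8,C[1]=5) = 8; D[2]=8 ok
step 3: need max(L[3]=3,C[2]=7) = 7; D[3]=6 SHORT
step 4: need max(L[4]=3,C[3]=4) = 4; D[4]=4 ok
step 5: need C[4]=9 = 9; D[5]=9 ok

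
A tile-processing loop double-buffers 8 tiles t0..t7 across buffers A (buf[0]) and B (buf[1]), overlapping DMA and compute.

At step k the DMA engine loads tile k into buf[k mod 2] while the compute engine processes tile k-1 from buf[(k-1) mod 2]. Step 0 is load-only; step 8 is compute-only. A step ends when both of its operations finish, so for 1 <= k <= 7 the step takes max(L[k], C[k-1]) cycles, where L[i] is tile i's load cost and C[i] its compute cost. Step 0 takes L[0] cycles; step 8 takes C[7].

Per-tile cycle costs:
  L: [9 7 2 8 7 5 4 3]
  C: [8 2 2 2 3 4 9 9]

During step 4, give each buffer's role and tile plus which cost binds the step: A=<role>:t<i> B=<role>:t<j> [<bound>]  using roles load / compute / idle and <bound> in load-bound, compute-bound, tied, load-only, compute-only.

step 4: A=load:t4 B=compute:t3 [load-bound]

  0. 9=9c; end=9; A:t0 B:-
  1. max(7,8)=8c; end=17; A:t0 B:t1
  2. max(2,2)=2c; end=19; A:t2 B:t1
  3. max(8,2)=8c; end=27; A:t2 B:t3
  4. max(7,2)=7c; end=34; A:t4 B:t3
  5. max(5,3)=5c; end=39; A:t4 B:t5
  6. max(4,4)=4c; end=43; A:t6 B:t5
  7. max(3,9)=9c; end=52; A:t6 B:t7
  8. 9=9c; end=61; A:t6 B:t7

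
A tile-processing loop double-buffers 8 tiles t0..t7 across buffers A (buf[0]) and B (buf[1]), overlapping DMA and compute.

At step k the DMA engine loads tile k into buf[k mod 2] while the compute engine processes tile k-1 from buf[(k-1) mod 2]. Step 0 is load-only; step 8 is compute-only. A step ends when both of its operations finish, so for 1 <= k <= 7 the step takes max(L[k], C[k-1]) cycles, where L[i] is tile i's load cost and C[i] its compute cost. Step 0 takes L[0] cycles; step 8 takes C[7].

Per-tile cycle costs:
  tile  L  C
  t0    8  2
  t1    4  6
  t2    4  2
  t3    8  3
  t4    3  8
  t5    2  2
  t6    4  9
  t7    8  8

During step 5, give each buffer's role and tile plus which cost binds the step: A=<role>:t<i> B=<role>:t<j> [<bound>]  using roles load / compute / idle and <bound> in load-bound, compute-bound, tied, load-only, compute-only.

  0. 8=8c; end=8; A:t0 B:-
  1. max(4,2)=4c; end=12; A:t0 B:t1
  2. max(4,6)=6c; end=18; A:t2 B:t1
  3. max(8,2)=8c; end=26; A:t2 B:t3
  4. max(3,3)=3c; end=29; A:t4 B:t3
  5. max(2,8)=8c; end=37; A:t4 B:t5
  6. max(4,2)=4c; end=41; A:t6 B:t5
  7. max(8,9)=9c; end=50; A:t6 B:t7
  8. 8=8c; end=58; A:t6 B:t7

step 5: A=compute:t4 B=load:t5 [compute-bound]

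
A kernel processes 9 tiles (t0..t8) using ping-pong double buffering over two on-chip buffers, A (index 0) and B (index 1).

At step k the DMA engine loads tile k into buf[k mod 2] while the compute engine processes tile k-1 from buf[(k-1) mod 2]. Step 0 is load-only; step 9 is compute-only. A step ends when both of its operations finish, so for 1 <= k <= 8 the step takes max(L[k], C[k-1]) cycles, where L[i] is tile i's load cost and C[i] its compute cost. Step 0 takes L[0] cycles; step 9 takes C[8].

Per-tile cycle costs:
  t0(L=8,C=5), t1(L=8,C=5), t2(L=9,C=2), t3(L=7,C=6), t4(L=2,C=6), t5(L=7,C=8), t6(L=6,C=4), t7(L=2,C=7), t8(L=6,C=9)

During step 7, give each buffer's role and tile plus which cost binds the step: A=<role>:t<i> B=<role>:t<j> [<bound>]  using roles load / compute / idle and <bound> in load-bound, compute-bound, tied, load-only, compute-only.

[0] DMA t0→A (8c) ∥ CU idle ⇒ 8c, clock 8
[1] DMA t1→B (8c) ∥ CU A:t0 (5c) ⇒ 8c, clock 16
[2] DMA t2→A (9c) ∥ CU B:t1 (5c) ⇒ 9c, clock 25
[3] DMA t3→B (7c) ∥ CU A:t2 (2c) ⇒ 7c, clock 32
[4] DMA t4→A (2c) ∥ CU B:t3 (6c) ⇒ 6c, clock 38
[5] DMA t5→B (7c) ∥ CU A:t4 (6c) ⇒ 7c, clock 45
[6] DMA t6→A (6c) ∥ CU B:t5 (8c) ⇒ 8c, clock 53
[7] DMA t7→B (2c) ∥ CU A:t6 (4c) ⇒ 4c, clock 57
[8] DMA t8→A (6c) ∥ CU B:t7 (7c) ⇒ 7c, clock 64
[9] DMA idle ∥ CU A:t8 (9c) ⇒ 9c, clock 73

step 7: A=compute:t6 B=load:t7 [compute-bound]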